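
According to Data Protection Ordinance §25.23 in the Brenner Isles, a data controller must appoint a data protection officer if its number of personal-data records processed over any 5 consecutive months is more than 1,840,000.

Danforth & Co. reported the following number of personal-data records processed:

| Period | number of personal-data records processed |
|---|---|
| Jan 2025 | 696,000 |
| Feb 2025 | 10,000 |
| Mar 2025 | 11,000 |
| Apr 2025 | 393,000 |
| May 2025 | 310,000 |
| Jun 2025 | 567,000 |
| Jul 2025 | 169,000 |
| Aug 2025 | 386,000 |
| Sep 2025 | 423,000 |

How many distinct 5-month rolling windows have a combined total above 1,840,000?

1

Jan 2025–May 2025: 696,000 + 10,000 + 11,000 + 393,000 + 310,000 = 1,420,000 (under)
Feb 2025–Jun 2025: 10,000 + 11,000 + 393,000 + 310,000 + 567,000 = 1,291,000 (under)
Mar 2025–Jul 2025: 11,000 + 393,000 + 310,000 + 567,000 + 169,000 = 1,450,000 (under)
Apr 2025–Aug 2025: 393,000 + 310,000 + 567,000 + 169,000 + 386,000 = 1,825,000 (under)
May 2025–Sep 2025: 310,000 + 567,000 + 169,000 + 386,000 + 423,000 = 1,855,000 (over)
1 window exceeds the threshold.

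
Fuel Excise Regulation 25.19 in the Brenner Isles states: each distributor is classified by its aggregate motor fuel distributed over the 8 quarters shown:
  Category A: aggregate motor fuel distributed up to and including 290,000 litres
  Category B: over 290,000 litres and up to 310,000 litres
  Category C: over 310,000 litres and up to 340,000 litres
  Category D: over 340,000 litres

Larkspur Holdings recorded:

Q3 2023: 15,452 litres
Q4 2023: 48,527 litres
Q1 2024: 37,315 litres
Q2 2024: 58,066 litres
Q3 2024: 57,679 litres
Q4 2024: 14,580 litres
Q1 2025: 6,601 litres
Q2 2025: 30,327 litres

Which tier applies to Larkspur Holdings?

Category A

Aggregate motor fuel distributed: 15,452 litres + 48,527 litres + 37,315 litres + 58,066 litres + 57,679 litres + 14,580 litres + 6,601 litres + 30,327 litres = 268,547 litres.
268,547 litres ≤ 290,000 litres, so Category A applies.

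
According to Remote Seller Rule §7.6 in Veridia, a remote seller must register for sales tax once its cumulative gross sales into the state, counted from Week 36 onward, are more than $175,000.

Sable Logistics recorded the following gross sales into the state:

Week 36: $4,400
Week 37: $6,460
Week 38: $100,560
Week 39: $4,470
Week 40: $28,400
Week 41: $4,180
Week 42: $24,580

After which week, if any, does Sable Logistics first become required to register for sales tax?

Not triggered

Through Week 36: $4,400
Through Week 37: $10,860
Through Week 38: $111,420
Through Week 39: $115,890
Through Week 40: $144,290
Through Week 41: $148,470
Through Week 42: $173,050
Final cumulative total $173,050 ≤ $175,000; the threshold is never exceeded.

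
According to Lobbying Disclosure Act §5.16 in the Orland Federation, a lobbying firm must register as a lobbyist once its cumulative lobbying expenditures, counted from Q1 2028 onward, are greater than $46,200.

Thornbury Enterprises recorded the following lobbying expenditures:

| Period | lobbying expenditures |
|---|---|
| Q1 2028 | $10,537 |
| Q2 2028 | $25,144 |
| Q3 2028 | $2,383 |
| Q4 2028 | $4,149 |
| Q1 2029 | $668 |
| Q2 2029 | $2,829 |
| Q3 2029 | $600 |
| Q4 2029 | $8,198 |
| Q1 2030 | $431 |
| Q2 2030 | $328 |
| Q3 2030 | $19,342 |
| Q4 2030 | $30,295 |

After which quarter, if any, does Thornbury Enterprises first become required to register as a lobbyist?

Through Q1 2028: $10,537
Through Q2 2028: $35,681
Through Q3 2028: $38,064
Through Q4 2028: $42,213
Through Q1 2029: $42,881
Through Q2 2029: $45,710
Through Q3 2029: $46,310 ← exceeds threshold

Q3 2029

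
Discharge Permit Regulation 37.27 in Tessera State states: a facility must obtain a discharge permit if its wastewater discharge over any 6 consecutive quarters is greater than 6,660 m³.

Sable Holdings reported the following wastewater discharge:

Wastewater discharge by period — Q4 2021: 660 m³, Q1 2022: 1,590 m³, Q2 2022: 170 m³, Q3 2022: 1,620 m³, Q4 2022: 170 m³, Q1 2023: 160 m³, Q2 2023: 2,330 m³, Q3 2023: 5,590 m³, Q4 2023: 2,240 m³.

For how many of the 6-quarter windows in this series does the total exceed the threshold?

Q4 2021–Q1 2023: 660 m³ + 1,590 m³ + 170 m³ + 1,620 m³ + 170 m³ + 160 m³ = 4,370 m³ (under)
Q1 2022–Q2 2023: 1,590 m³ + 170 m³ + 1,620 m³ + 170 m³ + 160 m³ + 2,330 m³ = 6,040 m³ (under)
Q2 2022–Q3 2023: 170 m³ + 1,620 m³ + 170 m³ + 160 m³ + 2,330 m³ + 5,590 m³ = 10,040 m³ (over)
Q3 2022–Q4 2023: 1,620 m³ + 170 m³ + 160 m³ + 2,330 m³ + 5,590 m³ + 2,240 m³ = 12,110 m³ (over)
2 windows exceed the threshold.

2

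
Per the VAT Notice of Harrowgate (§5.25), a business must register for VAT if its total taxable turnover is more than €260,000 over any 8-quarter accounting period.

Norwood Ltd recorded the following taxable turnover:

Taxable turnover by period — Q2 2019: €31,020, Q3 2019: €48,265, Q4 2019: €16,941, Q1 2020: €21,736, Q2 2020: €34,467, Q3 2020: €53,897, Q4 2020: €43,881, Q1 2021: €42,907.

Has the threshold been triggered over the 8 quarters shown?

Yes

Total taxable turnover: €31,020 + €48,265 + €16,941 + €21,736 + €34,467 + €53,897 + €43,881 + €42,907 = €293,114.
€293,114 > €260,000, so the threshold is exceeded.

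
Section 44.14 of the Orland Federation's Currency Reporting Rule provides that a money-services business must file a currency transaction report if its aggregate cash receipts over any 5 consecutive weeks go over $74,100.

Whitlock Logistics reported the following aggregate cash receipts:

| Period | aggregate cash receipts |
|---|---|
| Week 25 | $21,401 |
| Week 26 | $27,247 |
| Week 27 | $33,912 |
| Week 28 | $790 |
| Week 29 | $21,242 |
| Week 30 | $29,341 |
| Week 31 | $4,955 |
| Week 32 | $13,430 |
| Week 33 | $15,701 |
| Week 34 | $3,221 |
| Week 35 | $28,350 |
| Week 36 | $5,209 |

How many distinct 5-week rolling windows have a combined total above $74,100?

Week 25–Week 29: $21,401 + $27,247 + $33,912 + $790 + $21,242 = $104,592 (over)
Week 26–Week 30: $27,247 + $33,912 + $790 + $21,242 + $29,341 = $112,532 (over)
Week 27–Week 31: $33,912 + $790 + $21,242 + $29,341 + $4,955 = $90,240 (over)
Week 28–Week 32: $790 + $21,242 + $29,341 + $4,955 + $13,430 = $69,758 (under)
Week 29–Week 33: $21,242 + $29,341 + $4,955 + $13,430 + $15,701 = $84,669 (over)
Week 30–Week 34: $29,341 + $4,955 + $13,430 + $15,701 + $3,221 = $66,648 (under)
Week 31–Week 35: $4,955 + $13,430 + $15,701 + $3,221 + $28,350 = $65,657 (under)
Week 32–Week 36: $13,430 + $15,701 + $3,221 + $28,350 + $5,209 = $65,911 (under)
4 windows exceed the threshold.

4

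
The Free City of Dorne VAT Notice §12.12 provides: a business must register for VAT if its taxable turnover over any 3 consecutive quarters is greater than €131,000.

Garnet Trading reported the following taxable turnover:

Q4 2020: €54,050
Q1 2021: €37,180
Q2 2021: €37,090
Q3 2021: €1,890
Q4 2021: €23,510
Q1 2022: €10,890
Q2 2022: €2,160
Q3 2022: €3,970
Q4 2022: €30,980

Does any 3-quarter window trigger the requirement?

Q4 2020–Q2 2021: €54,050 + €37,180 + €37,090 = €128,320 (under)
Q1 2021–Q3 2021: €37,180 + €37,090 + €1,890 = €76,160 (under)
Q2 2021–Q4 2021: €37,090 + €1,890 + €23,510 = €62,490 (under)
Q3 2021–Q1 2022: €1,890 + €23,510 + €10,890 = €36,290 (under)
Q4 2021–Q2 2022: €23,510 + €10,890 + €2,160 = €36,560 (under)
Q1 2022–Q3 2022: €10,890 + €2,160 + €3,970 = €17,020 (under)
Q2 2022–Q4 2022: €2,160 + €3,970 + €30,980 = €37,110 (under)
No window exceeds €131,000.

No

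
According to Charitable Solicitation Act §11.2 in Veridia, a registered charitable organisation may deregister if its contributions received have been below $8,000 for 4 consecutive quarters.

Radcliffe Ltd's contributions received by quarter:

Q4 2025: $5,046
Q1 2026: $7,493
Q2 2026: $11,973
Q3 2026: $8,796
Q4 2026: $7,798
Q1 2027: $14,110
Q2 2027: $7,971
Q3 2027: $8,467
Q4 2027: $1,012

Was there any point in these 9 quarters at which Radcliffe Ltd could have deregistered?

No

Quarters below $8,000: Q4 2025, Q1 2026, Q4 2026, Q2 2027, Q4 2027.
Longest run of consecutive quarters below the threshold: 2.
2 < 4, so Radcliffe Ltd never became eligible.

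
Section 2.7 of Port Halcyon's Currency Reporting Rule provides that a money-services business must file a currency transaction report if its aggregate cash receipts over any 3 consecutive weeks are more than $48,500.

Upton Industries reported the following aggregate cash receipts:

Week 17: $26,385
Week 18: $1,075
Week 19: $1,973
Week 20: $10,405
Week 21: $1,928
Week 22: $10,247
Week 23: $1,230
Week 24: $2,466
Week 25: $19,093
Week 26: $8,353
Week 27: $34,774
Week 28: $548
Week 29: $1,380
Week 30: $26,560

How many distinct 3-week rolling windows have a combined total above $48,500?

Week 17–Week 19: $26,385 + $1,075 + $1,973 = $29,433 (under)
Week 18–Week 20: $1,075 + $1,973 + $10,405 = $13,453 (under)
Week 19–Week 21: $1,973 + $10,405 + $1,928 = $14,306 (under)
Week 20–Week 22: $10,405 + $1,928 + $10,247 = $22,580 (under)
Week 21–Week 23: $1,928 + $10,247 + $1,230 = $13,405 (under)
Week 22–Week 24: $10,247 + $1,230 + $2,466 = $13,943 (under)
Week 23–Week 25: $1,230 + $2,466 + $19,093 = $22,789 (under)
Week 24–Week 26: $2,466 + $19,093 + $8,353 = $29,912 (under)
Week 25–Week 27: $19,093 + $8,353 + $34,774 = $62,220 (over)
Week 26–Week 28: $8,353 + $34,774 + $548 = $43,675 (under)
Week 27–Week 29: $34,774 + $548 + $1,380 = $36,702 (under)
Week 28–Week 30: $548 + $1,380 + $26,560 = $28,488 (under)
1 window exceeds the threshold.

1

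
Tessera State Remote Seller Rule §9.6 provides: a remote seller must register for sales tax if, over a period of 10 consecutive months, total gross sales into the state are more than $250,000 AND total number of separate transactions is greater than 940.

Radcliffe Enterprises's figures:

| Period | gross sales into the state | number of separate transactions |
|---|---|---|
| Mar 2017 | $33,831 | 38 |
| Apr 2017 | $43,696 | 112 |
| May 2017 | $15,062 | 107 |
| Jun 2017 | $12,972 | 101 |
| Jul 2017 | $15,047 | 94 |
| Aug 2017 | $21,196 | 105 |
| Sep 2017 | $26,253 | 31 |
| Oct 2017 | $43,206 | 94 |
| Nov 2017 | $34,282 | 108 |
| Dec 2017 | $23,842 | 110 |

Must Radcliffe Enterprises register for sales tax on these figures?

No

Total gross sales into the state: $33,831 + $43,696 + $15,062 + $12,972 + $15,047 + $21,196 + $26,253 + $43,206 + $34,282 + $23,842 = $269,387 (> $250,000).
Total number of separate transactions: 38 + 112 + 107 + 101 + 94 + 105 + 31 + 94 + 108 + 110 = 900 (≤ 940).
The test is 'and': the rule requires both, and at least one is not exceeded.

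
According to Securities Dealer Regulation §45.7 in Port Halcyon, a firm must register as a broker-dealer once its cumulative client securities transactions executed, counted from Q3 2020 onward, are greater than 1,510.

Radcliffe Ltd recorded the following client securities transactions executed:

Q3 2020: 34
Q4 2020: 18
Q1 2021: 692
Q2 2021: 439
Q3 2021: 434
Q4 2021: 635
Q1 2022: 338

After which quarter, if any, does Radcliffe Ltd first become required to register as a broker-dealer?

Q3 2021

Through Q3 2020: 34
Through Q4 2020: 52
Through Q1 2021: 744
Through Q2 2021: 1,183
Through Q3 2021: 1,617 ← exceeds threshold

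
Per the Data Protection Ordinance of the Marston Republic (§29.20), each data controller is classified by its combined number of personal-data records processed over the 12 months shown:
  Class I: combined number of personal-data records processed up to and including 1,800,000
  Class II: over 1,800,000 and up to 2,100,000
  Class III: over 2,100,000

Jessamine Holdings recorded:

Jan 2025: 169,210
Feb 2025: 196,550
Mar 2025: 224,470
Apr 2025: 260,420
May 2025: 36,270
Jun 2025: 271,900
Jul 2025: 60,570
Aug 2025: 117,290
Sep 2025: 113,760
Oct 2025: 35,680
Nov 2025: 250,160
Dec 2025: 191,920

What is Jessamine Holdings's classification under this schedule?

Combined number of personal-data records processed: 169,210 + 196,550 + 224,470 + 260,420 + 36,270 + 271,900 + 60,570 + 117,290 + 113,760 + 35,680 + 250,160 + 191,920 = 1,928,200.
1,800,000 < 1,928,200 ≤ 2,100,000, so Class II applies.

Class II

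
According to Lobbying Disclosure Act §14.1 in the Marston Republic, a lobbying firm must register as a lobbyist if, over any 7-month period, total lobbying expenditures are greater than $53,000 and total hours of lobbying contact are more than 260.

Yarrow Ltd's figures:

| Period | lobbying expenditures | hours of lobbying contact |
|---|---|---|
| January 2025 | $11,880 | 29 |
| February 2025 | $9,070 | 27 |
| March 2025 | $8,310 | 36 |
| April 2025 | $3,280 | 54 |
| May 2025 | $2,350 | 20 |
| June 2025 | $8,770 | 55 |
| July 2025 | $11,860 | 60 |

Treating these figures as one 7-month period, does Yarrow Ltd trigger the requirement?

Yes

Total lobbying expenditures: $11,880 + $9,070 + $8,310 + $3,280 + $2,350 + $8,770 + $11,860 = $55,520 (> $53,000).
Total hours of lobbying contact: 29 + 27 + 36 + 54 + 20 + 55 + 60 = 281 (> 260).
The test is 'and': both thresholds are exceeded.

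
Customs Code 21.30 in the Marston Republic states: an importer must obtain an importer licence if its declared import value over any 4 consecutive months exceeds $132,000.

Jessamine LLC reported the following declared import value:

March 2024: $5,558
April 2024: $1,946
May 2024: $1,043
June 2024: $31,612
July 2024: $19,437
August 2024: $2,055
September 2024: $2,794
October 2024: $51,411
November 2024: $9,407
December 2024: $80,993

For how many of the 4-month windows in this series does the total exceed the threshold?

1

March 2024–June 2024: $5,558 + $1,946 + $1,043 + $31,612 = $40,159 (under)
April 2024–July 2024: $1,946 + $1,043 + $31,612 + $19,437 = $54,038 (under)
May 2024–August 2024: $1,043 + $31,612 + $19,437 + $2,055 = $54,147 (under)
June 2024–September 2024: $31,612 + $19,437 + $2,055 + $2,794 = $55,898 (under)
July 2024–October 2024: $19,437 + $2,055 + $2,794 + $51,411 = $75,697 (under)
August 2024–November 2024: $2,055 + $2,794 + $51,411 + $9,407 = $65,667 (under)
September 2024–December 2024: $2,794 + $51,411 + $9,407 + $80,993 = $144,605 (over)
1 window exceeds the threshold.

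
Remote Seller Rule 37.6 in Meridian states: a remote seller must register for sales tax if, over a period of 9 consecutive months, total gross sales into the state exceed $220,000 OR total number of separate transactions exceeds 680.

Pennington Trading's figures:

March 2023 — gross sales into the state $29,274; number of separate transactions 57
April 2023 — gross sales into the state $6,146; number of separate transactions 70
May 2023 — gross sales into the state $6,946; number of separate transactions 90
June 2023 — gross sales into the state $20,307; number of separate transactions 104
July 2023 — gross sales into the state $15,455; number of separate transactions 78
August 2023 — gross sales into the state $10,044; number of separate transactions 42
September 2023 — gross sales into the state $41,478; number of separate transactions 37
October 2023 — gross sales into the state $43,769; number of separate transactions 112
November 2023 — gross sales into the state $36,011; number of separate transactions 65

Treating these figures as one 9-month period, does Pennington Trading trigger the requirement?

No

Total gross sales into the state: $29,274 + $6,146 + $6,946 + $20,307 + $15,455 + $10,044 + $41,478 + $43,769 + $36,011 = $209,430 (≤ $220,000).
Total number of separate transactions: 57 + 70 + 90 + 104 + 78 + 42 + 37 + 112 + 65 = 655 (≤ 680).
The test is 'or': neither threshold is exceeded.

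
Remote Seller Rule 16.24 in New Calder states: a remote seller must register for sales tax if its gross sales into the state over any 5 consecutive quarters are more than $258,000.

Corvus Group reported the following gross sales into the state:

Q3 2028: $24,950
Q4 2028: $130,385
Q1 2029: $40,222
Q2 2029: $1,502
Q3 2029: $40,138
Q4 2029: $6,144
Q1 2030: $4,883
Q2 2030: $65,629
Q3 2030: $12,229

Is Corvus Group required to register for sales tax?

Q3 2028–Q3 2029: $24,950 + $130,385 + $40,222 + $1,502 + $40,138 = $237,197 (under)
Q4 2028–Q4 2029: $130,385 + $40,222 + $1,502 + $40,138 + $6,144 = $218,391 (under)
Q1 2029–Q1 2030: $40,222 + $1,502 + $40,138 + $6,144 + $4,883 = $92,889 (under)
Q2 2029–Q2 2030: $1,502 + $40,138 + $6,144 + $4,883 + $65,629 = $118,296 (under)
Q3 2029–Q3 2030: $40,138 + $6,144 + $4,883 + $65,629 + $12,229 = $129,023 (under)
No window exceeds $258,000.

No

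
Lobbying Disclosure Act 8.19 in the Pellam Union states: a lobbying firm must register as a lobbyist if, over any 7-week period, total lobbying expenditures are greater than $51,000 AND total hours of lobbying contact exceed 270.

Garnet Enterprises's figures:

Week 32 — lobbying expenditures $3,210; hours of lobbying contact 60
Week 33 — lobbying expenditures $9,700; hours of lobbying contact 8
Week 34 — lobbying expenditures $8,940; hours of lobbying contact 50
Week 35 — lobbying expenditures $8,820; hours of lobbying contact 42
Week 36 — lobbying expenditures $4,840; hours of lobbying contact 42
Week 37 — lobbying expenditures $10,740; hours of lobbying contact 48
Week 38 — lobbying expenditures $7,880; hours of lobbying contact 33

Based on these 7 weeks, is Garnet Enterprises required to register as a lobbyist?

Yes

Total lobbying expenditures: $3,210 + $9,700 + $8,940 + $8,820 + $4,840 + $10,740 + $7,880 = $54,130 (> $51,000).
Total hours of lobbying contact: 60 + 8 + 50 + 42 + 42 + 48 + 33 = 283 (> 270).
The test is 'and': both thresholds are exceeded.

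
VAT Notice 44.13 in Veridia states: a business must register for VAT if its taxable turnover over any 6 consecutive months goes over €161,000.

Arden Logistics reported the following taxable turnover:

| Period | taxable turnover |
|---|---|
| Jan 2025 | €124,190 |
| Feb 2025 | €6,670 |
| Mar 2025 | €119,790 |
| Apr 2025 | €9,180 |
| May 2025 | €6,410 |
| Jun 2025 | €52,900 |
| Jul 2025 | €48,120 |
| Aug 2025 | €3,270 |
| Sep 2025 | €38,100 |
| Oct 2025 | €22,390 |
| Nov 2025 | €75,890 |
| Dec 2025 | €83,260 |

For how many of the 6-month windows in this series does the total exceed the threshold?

6

Jan 2025–Jun 2025: €124,190 + €6,670 + €119,790 + €9,180 + €6,410 + €52,900 = €319,140 (over)
Feb 2025–Jul 2025: €6,670 + €119,790 + €9,180 + €6,410 + €52,900 + €48,120 = €243,070 (over)
Mar 2025–Aug 2025: €119,790 + €9,180 + €6,410 + €52,900 + €48,120 + €3,270 = €239,670 (over)
Apr 2025–Sep 2025: €9,180 + €6,410 + €52,900 + €48,120 + €3,270 + €38,100 = €157,980 (under)
May 2025–Oct 2025: €6,410 + €52,900 + €48,120 + €3,270 + €38,100 + €22,390 = €171,190 (over)
Jun 2025–Nov 2025: €52,900 + €48,120 + €3,270 + €38,100 + €22,390 + €75,890 = €240,670 (over)
Jul 2025–Dec 2025: €48,120 + €3,270 + €38,100 + €22,390 + €75,890 + €83,260 = €271,030 (over)
6 windows exceed the threshold.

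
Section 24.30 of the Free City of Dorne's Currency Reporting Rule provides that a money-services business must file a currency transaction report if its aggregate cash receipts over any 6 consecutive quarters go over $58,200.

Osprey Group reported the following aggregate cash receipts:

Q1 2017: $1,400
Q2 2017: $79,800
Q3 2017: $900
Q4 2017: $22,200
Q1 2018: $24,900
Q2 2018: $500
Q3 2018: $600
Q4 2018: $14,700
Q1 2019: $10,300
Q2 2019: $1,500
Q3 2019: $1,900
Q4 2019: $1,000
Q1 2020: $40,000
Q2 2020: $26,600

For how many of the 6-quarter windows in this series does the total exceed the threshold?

6

Q1 2017–Q2 2018: $1,400 + $79,800 + $900 + $22,200 + $24,900 + $500 = $129,700 (over)
Q2 2017–Q3 2018: $79,800 + $900 + $22,200 + $24,900 + $500 + $600 = $128,900 (over)
Q3 2017–Q4 2018: $900 + $22,200 + $24,900 + $500 + $600 + $14,700 = $63,800 (over)
Q4 2017–Q1 2019: $22,200 + $24,900 + $500 + $600 + $14,700 + $10,300 = $73,200 (over)
Q1 2018–Q2 2019: $24,900 + $500 + $600 + $14,700 + $10,300 + $1,500 = $52,500 (under)
Q2 2018–Q3 2019: $500 + $600 + $14,700 + $10,300 + $1,500 + $1,900 = $29,500 (under)
Q3 2018–Q4 2019: $600 + $14,700 + $10,300 + $1,500 + $1,900 + $1,000 = $30,000 (under)
Q4 2018–Q1 2020: $14,700 + $10,300 + $1,500 + $1,900 + $1,000 + $40,000 = $69,400 (over)
Q1 2019–Q2 2020: $10,300 + $1,500 + $1,900 + $1,000 + $40,000 + $26,600 = $81,300 (over)
6 windows exceed the threshold.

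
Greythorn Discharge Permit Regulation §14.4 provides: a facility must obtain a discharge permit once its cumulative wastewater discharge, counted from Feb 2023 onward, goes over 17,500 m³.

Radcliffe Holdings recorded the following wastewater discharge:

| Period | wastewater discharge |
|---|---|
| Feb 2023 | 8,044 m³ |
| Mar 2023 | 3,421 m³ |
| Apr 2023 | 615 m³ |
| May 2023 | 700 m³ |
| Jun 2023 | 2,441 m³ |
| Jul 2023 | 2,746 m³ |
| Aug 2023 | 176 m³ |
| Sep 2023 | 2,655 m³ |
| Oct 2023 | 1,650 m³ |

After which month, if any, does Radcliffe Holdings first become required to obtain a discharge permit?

Jul 2023

Through Feb 2023: 8,044 m³
Through Mar 2023: 11,465 m³
Through Apr 2023: 12,080 m³
Through May 2023: 12,780 m³
Through Jun 2023: 15,221 m³
Through Jul 2023: 17,967 m³ ← exceeds threshold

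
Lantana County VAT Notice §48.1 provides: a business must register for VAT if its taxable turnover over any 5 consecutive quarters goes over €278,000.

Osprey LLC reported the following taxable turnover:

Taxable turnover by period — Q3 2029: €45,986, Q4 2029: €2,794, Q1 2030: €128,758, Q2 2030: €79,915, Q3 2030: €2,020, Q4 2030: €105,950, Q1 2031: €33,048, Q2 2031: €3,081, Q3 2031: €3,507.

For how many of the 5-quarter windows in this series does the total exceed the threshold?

Q3 2029–Q3 2030: €45,986 + €2,794 + €128,758 + €79,915 + €2,020 = €259,473 (under)
Q4 2029–Q4 2030: €2,794 + €128,758 + €79,915 + €2,020 + €105,950 = €319,437 (over)
Q1 2030–Q1 2031: €128,758 + €79,915 + €2,020 + €105,950 + €33,048 = €349,691 (over)
Q2 2030–Q2 2031: €79,915 + €2,020 + €105,950 + €33,048 + €3,081 = €224,014 (under)
Q3 2030–Q3 2031: €2,020 + €105,950 + €33,048 + €3,081 + €3,507 = €147,606 (under)
2 windows exceed the threshold.

2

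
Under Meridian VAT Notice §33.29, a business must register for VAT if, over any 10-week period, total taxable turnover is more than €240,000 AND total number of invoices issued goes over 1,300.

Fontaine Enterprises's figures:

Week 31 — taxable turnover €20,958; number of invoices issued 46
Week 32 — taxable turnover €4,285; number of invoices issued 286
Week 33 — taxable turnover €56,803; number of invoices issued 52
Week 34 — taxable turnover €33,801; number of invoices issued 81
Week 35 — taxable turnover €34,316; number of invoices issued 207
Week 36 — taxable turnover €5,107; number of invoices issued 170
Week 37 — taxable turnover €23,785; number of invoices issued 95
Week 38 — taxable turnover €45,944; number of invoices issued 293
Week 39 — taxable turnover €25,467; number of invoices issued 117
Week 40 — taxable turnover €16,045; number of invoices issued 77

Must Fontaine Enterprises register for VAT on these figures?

Yes

Total taxable turnover: €20,958 + €4,285 + €56,803 + €33,801 + €34,316 + €5,107 + €23,785 + €45,944 + €25,467 + €16,045 = €266,511 (> €240,000).
Total number of invoices issued: 46 + 286 + 52 + 81 + 207 + 170 + 95 + 293 + 117 + 77 = 1,424 (> 1,300).
The test is 'and': both thresholds are exceeded.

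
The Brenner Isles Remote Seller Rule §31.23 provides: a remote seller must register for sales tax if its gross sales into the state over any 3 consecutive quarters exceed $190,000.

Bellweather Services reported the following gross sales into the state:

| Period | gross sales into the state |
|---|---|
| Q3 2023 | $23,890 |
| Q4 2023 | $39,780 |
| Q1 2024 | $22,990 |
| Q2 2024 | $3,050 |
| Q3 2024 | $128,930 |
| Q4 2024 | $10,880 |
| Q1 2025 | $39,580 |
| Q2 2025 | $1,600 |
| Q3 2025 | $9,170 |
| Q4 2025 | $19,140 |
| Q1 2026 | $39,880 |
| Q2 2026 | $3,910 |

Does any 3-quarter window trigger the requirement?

Q3 2023–Q1 2024: $23,890 + $39,780 + $22,990 = $86,660 (under)
Q4 2023–Q2 2024: $39,780 + $22,990 + $3,050 = $65,820 (under)
Q1 2024–Q3 2024: $22,990 + $3,050 + $128,930 = $154,970 (under)
Q2 2024–Q4 2024: $3,050 + $128,930 + $10,880 = $142,860 (under)
Q3 2024–Q1 2025: $128,930 + $10,880 + $39,580 = $179,390 (under)
Q4 2024–Q2 2025: $10,880 + $39,580 + $1,600 = $52,060 (under)
Q1 2025–Q3 2025: $39,580 + $1,600 + $9,170 = $50,350 (under)
Q2 2025–Q4 2025: $1,600 + $9,170 + $19,140 = $29,910 (under)
Q3 2025–Q1 2026: $9,170 + $19,140 + $39,880 = $68,190 (under)
Q4 2025–Q2 2026: $19,140 + $39,880 + $3,910 = $62,930 (under)
No window exceeds $190,000.

No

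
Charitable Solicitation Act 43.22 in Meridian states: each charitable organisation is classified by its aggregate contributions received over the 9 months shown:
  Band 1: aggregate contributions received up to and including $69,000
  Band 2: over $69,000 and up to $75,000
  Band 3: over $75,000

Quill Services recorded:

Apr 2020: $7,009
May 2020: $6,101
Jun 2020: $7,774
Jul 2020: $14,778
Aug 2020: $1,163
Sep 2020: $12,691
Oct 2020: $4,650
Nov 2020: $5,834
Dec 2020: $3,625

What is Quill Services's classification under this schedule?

Band 1

Aggregate contributions received: $7,009 + $6,101 + $7,774 + $14,778 + $1,163 + $12,691 + $4,650 + $5,834 + $3,625 = $63,625.
$63,625 ≤ $69,000, so Band 1 applies.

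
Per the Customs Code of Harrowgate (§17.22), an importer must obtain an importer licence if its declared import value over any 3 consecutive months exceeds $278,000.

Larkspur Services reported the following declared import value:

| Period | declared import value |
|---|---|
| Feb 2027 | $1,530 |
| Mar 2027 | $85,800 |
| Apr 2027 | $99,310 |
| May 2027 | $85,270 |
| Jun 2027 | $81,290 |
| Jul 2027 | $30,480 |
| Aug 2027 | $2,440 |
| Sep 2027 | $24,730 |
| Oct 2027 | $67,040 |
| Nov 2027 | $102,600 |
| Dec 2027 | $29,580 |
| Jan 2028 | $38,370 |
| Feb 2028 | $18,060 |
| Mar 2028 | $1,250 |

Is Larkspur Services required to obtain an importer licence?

Feb 2027–Apr 2027: $1,530 + $85,800 + $99,310 = $186,640 (under)
Mar 2027–May 2027: $85,800 + $99,310 + $85,270 = $270,380 (under)
Apr 2027–Jun 2027: $99,310 + $85,270 + $81,290 = $265,870 (under)
May 2027–Jul 2027: $85,270 + $81,290 + $30,480 = $197,040 (under)
Jun 2027–Aug 2027: $81,290 + $30,480 + $2,440 = $114,210 (under)
Jul 2027–Sep 2027: $30,480 + $2,440 + $24,730 = $57,650 (under)
Aug 2027–Oct 2027: $2,440 + $24,730 + $67,040 = $94,210 (under)
Sep 2027–Nov 2027: $24,730 + $67,040 + $102,600 = $194,370 (under)
Oct 2027–Dec 2027: $67,040 + $102,600 + $29,580 = $199,220 (under)
Nov 2027–Jan 2028: $102,600 + $29,580 + $38,370 = $170,550 (under)
Dec 2027–Feb 2028: $29,580 + $38,370 + $18,060 = $86,010 (under)
Jan 2028–Mar 2028: $38,370 + $18,060 + $1,250 = $57,680 (under)
No window exceeds $278,000.

No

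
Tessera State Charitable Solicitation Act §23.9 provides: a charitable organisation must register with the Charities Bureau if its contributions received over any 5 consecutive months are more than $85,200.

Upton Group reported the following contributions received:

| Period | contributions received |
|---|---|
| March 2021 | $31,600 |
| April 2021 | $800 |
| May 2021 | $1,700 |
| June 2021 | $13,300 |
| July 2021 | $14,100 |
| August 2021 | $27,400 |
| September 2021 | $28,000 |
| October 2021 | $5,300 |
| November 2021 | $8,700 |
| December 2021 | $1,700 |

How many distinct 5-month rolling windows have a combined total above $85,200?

March 2021–July 2021: $31,600 + $800 + $1,700 + $13,300 + $14,100 = $61,500 (under)
April 2021–August 2021: $800 + $1,700 + $13,300 + $14,100 + $27,400 = $57,300 (under)
May 2021–September 2021: $1,700 + $13,300 + $14,100 + $27,400 + $28,000 = $84,500 (under)
June 2021–October 2021: $13,300 + $14,100 + $27,400 + $28,000 + $5,300 = $88,100 (over)
July 2021–November 2021: $14,100 + $27,400 + $28,000 + $5,300 + $8,700 = $83,500 (under)
August 2021–December 2021: $27,400 + $28,000 + $5,300 + $8,700 + $1,700 = $71,100 (under)
1 window exceeds the threshold.

1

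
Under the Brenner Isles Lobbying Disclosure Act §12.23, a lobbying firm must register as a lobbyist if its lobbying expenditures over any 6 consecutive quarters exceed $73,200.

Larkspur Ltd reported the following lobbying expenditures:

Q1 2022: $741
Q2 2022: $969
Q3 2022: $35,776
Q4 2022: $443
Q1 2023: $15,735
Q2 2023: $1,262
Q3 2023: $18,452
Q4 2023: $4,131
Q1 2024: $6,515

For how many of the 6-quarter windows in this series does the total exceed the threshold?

Q1 2022–Q2 2023: $741 + $969 + $35,776 + $443 + $15,735 + $1,262 = $54,926 (under)
Q2 2022–Q3 2023: $969 + $35,776 + $443 + $15,735 + $1,262 + $18,452 = $72,637 (under)
Q3 2022–Q4 2023: $35,776 + $443 + $15,735 + $1,262 + $18,452 + $4,131 = $75,799 (over)
Q4 2022–Q1 2024: $443 + $15,735 + $1,262 + $18,452 + $4,131 + $6,515 = $46,538 (under)
1 window exceeds the threshold.

1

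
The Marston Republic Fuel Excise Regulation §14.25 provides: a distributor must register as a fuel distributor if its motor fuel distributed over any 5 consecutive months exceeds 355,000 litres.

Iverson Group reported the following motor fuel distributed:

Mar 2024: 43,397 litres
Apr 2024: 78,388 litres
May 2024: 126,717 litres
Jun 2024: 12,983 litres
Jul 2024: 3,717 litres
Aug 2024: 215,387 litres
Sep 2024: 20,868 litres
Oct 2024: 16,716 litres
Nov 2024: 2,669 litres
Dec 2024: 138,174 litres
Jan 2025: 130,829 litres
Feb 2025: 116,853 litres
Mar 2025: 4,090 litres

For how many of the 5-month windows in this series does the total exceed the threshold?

5

Mar 2024–Jul 2024: 43,397 litres + 78,388 litres + 126,717 litres + 12,983 litres + 3,717 litres = 265,202 litres (under)
Apr 2024–Aug 2024: 78,388 litres + 126,717 litres + 12,983 litres + 3,717 litres + 215,387 litres = 437,192 litres (over)
May 2024–Sep 2024: 126,717 litres + 12,983 litres + 3,717 litres + 215,387 litres + 20,868 litres = 379,672 litres (over)
Jun 2024–Oct 2024: 12,983 litres + 3,717 litres + 215,387 litres + 20,868 litres + 16,716 litres = 269,671 litres (under)
Jul 2024–Nov 2024: 3,717 litres + 215,387 litres + 20,868 litres + 16,716 litres + 2,669 litres = 259,357 litres (under)
Aug 2024–Dec 2024: 215,387 litres + 20,868 litres + 16,716 litres + 2,669 litres + 138,174 litres = 393,814 litres (over)
Sep 2024–Jan 2025: 20,868 litres + 16,716 litres + 2,669 litres + 138,174 litres + 130,829 litres = 309,256 litres (under)
Oct 2024–Feb 2025: 16,716 litres + 2,669 litres + 138,174 litres + 130,829 litres + 116,853 litres = 405,241 litres (over)
Nov 2024–Mar 2025: 2,669 litres + 138,174 litres + 130,829 litres + 116,853 litres + 4,090 litres = 392,615 litres (over)
5 windows exceed the threshold.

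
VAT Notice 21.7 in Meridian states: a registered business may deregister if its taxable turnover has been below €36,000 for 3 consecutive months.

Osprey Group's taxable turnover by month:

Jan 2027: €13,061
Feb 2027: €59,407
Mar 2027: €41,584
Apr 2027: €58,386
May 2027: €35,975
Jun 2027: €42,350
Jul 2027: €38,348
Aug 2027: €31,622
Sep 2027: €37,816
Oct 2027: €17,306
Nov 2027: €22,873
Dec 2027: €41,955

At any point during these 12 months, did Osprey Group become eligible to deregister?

No

Months below €36,000: Jan 2027, May 2027, Aug 2027, Oct 2027, Nov 2027.
Longest run of consecutive months below the threshold: 2.
2 < 3, so Osprey Group never became eligible.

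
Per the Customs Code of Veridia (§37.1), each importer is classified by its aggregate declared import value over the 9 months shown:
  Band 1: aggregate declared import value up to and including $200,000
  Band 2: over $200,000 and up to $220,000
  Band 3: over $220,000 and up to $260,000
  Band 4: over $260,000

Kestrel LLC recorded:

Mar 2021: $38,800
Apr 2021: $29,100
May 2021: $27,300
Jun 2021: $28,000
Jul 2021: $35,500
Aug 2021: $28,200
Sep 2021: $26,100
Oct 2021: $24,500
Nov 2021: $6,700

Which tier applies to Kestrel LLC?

Aggregate declared import value: $38,800 + $29,100 + $27,300 + $28,000 + $35,500 + $28,200 + $26,100 + $24,500 + $6,700 = $244,200.
$220,000 < $244,200 ≤ $260,000, so Band 3 applies.

Band 3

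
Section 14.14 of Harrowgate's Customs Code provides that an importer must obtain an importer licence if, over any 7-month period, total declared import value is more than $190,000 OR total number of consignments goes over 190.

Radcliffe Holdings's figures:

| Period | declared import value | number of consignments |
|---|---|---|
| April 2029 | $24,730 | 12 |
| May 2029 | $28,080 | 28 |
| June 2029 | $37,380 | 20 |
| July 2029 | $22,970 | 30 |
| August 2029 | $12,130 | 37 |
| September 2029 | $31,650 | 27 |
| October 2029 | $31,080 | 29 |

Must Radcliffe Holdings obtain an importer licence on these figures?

Total declared import value: $24,730 + $28,080 + $37,380 + $22,970 + $12,130 + $31,650 + $31,080 = $188,020 (≤ $190,000).
Total number of consignments: 12 + 28 + 20 + 30 + 37 + 27 + 29 = 183 (≤ 190).
The test is 'or': neither threshold is exceeded.

No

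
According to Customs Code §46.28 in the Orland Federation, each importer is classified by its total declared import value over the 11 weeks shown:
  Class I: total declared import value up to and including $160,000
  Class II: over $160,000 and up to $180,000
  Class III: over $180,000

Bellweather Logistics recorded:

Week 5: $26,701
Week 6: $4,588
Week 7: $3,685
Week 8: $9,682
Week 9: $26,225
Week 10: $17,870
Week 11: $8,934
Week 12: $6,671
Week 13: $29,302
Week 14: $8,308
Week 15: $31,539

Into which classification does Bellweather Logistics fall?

Total declared import value: $26,701 + $4,588 + $3,685 + $9,682 + $26,225 + $17,870 + $8,934 + $6,671 + $29,302 + $8,308 + $31,539 = $173,505.
$160,000 < $173,505 ≤ $180,000, so Class II applies.

Class II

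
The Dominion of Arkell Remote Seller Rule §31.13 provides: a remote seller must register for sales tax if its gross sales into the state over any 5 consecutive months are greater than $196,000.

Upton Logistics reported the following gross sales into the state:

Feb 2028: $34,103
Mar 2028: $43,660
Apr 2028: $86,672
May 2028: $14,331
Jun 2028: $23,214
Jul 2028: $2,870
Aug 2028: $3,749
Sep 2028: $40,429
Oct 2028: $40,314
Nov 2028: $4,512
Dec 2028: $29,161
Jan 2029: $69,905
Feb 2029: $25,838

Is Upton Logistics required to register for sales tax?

Feb 2028–Jun 2028: $34,103 + $43,660 + $86,672 + $14,331 + $23,214 = $201,980 (over)
Mar 2028–Jul 2028: $43,660 + $86,672 + $14,331 + $23,214 + $2,870 = $170,747 (under)
Apr 2028–Aug 2028: $86,672 + $14,331 + $23,214 + $2,870 + $3,749 = $130,836 (under)
May 2028–Sep 2028: $14,331 + $23,214 + $2,870 + $3,749 + $40,429 = $84,593 (under)
Jun 2028–Oct 2028: $23,214 + $2,870 + $3,749 + $40,429 + $40,314 = $110,576 (under)
Jul 2028–Nov 2028: $2,870 + $3,749 + $40,429 + $40,314 + $4,512 = $91,874 (under)
Aug 2028–Dec 2028: $3,749 + $40,429 + $40,314 + $4,512 + $29,161 = $118,165 (under)
Sep 2028–Jan 2029: $40,429 + $40,314 + $4,512 + $29,161 + $69,905 = $184,321 (under)
Oct 2028–Feb 2029: $40,314 + $4,512 + $29,161 + $69,905 + $25,838 = $169,730 (under)
At least one window exceeds $196,000.

Yes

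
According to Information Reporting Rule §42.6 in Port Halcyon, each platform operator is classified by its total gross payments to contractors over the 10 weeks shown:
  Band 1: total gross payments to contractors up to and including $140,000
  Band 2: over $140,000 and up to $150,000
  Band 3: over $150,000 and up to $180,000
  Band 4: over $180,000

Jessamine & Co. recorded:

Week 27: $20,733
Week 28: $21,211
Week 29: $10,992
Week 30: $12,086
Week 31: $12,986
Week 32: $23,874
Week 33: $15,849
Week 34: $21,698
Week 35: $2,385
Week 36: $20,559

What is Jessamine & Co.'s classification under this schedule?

Band 3

Total gross payments to contractors: $20,733 + $21,211 + $10,992 + $12,086 + $12,986 + $23,874 + $15,849 + $21,698 + $2,385 + $20,559 = $162,373.
$150,000 < $162,373 ≤ $180,000, so Band 3 applies.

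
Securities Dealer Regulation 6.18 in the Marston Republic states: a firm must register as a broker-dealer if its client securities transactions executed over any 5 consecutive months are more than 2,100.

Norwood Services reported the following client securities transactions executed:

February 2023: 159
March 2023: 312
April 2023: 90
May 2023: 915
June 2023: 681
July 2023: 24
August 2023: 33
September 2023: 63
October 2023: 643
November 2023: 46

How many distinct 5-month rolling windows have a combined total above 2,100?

1

February 2023–June 2023: 159 + 312 + 90 + 915 + 681 = 2,157 (over)
March 2023–July 2023: 312 + 90 + 915 + 681 + 24 = 2,022 (under)
April 2023–August 2023: 90 + 915 + 681 + 24 + 33 = 1,743 (under)
May 2023–September 2023: 915 + 681 + 24 + 33 + 63 = 1,716 (under)
June 2023–October 2023: 681 + 24 + 33 + 63 + 643 = 1,444 (under)
July 2023–November 2023: 24 + 33 + 63 + 643 + 46 = 809 (under)
1 window exceeds the threshold.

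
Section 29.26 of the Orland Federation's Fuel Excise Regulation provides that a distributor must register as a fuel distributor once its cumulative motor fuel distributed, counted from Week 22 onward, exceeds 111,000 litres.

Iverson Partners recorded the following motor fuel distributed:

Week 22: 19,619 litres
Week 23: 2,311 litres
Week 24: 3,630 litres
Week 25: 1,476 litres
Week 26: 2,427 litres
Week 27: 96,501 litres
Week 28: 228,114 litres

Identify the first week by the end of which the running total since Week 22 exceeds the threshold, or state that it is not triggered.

Week 27

Through Week 22: 19,619 litres
Through Week 23: 21,930 litres
Through Week 24: 25,560 litres
Through Week 25: 27,036 litres
Through Week 26: 29,463 litres
Through Week 27: 125,964 litres ← exceeds threshold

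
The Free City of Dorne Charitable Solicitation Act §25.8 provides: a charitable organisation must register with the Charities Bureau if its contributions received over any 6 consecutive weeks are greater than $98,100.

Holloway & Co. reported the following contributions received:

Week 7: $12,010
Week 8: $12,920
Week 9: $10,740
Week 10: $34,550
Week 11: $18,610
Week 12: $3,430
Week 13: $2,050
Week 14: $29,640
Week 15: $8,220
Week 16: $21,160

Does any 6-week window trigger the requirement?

Yes

Week 7–Week 12: $12,010 + $12,920 + $10,740 + $34,550 + $18,610 + $3,430 = $92,260 (under)
Week 8–Week 13: $12,920 + $10,740 + $34,550 + $18,610 + $3,430 + $2,050 = $82,300 (under)
Week 9–Week 14: $10,740 + $34,550 + $18,610 + $3,430 + $2,050 + $29,640 = $99,020 (over)
Week 10–Week 15: $34,550 + $18,610 + $3,430 + $2,050 + $29,640 + $8,220 = $96,500 (under)
Week 11–Week 16: $18,610 + $3,430 + $2,050 + $29,640 + $8,220 + $21,160 = $83,110 (under)
At least one window exceeds $98,100.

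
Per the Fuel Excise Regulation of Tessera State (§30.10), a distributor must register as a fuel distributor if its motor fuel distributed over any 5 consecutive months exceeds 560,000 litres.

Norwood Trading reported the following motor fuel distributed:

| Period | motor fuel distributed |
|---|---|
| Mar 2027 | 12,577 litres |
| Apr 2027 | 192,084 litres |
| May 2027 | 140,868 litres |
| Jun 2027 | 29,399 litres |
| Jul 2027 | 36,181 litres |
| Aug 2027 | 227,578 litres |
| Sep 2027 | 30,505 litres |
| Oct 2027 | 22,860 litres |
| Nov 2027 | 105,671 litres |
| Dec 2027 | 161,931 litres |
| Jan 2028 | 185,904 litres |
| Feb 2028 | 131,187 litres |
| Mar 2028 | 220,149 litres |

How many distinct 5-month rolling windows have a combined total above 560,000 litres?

3

Mar 2027–Jul 2027: 12,577 litres + 192,084 litres + 140,868 litres + 29,399 litres + 36,181 litres = 411,109 litres (under)
Apr 2027–Aug 2027: 192,084 litres + 140,868 litres + 29,399 litres + 36,181 litres + 227,578 litres = 626,110 litres (over)
May 2027–Sep 2027: 140,868 litres + 29,399 litres + 36,181 litres + 227,578 litres + 30,505 litres = 464,531 litres (under)
Jun 2027–Oct 2027: 29,399 litres + 36,181 litres + 227,578 litres + 30,505 litres + 22,860 litres = 346,523 litres (under)
Jul 2027–Nov 2027: 36,181 litres + 227,578 litres + 30,505 litres + 22,860 litres + 105,671 litres = 422,795 litres (under)
Aug 2027–Dec 2027: 227,578 litres + 30,505 litres + 22,860 litres + 105,671 litres + 161,931 litres = 548,545 litres (under)
Sep 2027–Jan 2028: 30,505 litres + 22,860 litres + 105,671 litres + 161,931 litres + 185,904 litres = 506,871 litres (under)
Oct 2027–Feb 2028: 22,860 litres + 105,671 litres + 161,931 litres + 185,904 litres + 131,187 litres = 607,553 litres (over)
Nov 2027–Mar 2028: 105,671 litres + 161,931 litres + 185,904 litres + 131,187 litres + 220,149 litres = 804,842 litres (over)
3 windows exceed the threshold.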